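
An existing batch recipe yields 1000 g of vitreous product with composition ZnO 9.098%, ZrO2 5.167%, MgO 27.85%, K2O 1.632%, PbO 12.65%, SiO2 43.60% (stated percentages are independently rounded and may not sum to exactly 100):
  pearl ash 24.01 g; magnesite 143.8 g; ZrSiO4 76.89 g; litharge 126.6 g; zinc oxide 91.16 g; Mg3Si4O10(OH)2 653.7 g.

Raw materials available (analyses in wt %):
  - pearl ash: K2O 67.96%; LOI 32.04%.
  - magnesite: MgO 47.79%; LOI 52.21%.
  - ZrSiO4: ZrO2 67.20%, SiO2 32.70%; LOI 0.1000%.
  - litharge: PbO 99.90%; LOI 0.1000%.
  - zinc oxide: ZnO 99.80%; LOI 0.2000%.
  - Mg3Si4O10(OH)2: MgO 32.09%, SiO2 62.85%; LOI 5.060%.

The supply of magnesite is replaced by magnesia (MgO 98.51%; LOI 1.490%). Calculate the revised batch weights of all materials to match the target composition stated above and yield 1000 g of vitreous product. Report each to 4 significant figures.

Revised batch per 1000 g vitreous product:
  pearl ash: 24.01 g
  magnesia: 69.76 g
  ZrSiO4: 76.89 g
  litharge: 126.6 g
  zinc oxide: 91.16 g
  Mg3Si4O10(OH)2: 653.7 g
Total batch = 1042 g; LOI loss = 42.20 g

Intermediates are shown (rounded to four significant figures) at each printed step. The working math carries exact precision from start to finish. Every reported number carries a single rounding — the derived quantities are carried in full precision (the six compositions, net glass mass, ignition loss, totals, the yield) from the batch weights at 1000 g of glass as given in the problem or the answer.
Oxide-by-oxide targets in 1000 g vitreous product:
  ZnO: 9.098% × 1000 = 90.98 g
  ZrO2: 5.167% × 1000 = 51.67 g
  MgO: 27.85% × 1000 = 278.5 g
  K2O: 1.632% × 1000 = 16.32 g
  PbO: 12.65% × 1000 = 126.5 g
  SiO2: 43.60% × 1000 = 436.0 g
Balance tally, oxide-wise, on the weights just shown, against the basis in use (every target is met by its sum inside rounding margins):
  ZnO: 91.16·0.9980 = 90.98 g (target 90.98 g)
  ZrO2: 76.89·0.6720 = 51.67 g (target 51.67 g)
  MgO: 69.76·0.9851 + 653.7·0.3209 = 278.5 g (target 278.5 g)
  K2O: 24.01·0.6796 = 16.32 g (target 16.32 g)
  PbO: 126.6·0.9990 = 126.5 g (target 126.5 g)
  SiO2: 76.89·0.3270 + 653.7·0.6285 = 436.0 g (target 436.0 g)
Auditing the glass mass value: whole batch net of LOI = 999.9 g (per-oxide target masses sum to 1000 g; basis as stated: 1000 g — rounding explains the deltas).
Whole-batch sum: Σ batch = 1042 g; LOI loss = Σ batch·LOI = 42.20 g; yield, glass over the total, = 95.95%.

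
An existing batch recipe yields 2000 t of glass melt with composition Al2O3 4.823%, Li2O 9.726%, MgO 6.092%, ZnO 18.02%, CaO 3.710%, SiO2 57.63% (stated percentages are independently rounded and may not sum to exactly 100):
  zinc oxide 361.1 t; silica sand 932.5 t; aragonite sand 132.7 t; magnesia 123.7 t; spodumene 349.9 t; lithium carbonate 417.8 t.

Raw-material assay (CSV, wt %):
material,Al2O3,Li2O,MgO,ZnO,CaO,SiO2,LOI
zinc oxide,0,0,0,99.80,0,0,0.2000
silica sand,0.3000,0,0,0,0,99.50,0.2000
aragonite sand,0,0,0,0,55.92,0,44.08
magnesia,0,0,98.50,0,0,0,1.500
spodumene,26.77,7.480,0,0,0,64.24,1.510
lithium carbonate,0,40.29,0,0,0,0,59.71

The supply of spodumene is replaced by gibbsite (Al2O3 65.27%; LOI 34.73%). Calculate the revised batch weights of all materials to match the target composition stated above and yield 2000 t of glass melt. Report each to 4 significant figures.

Working values are printed rounded off to 4 significant figures when written out; the working math runs at full float precision in every operation; each reported number includes exactly one rounding. Derived quantities (glass mass, totals, ignition loss, the six compositions, the yield) are computed from the batch weights per 2000 t of glass at full precision, as quoted within the problem or answer text.
Target masses of each oxide per 2000 t glass melt:
  Al2O3: 4.823% × 2000 = 96.46 t
  Li2O: 9.726% × 2000 = 194.5 t
  MgO: 6.092% × 2000 = 121.8 t
  ZnO: 18.02% × 2000 = 360.4 t
  CaO: 3.710% × 2000 = 74.20 t
  SiO2: 57.63% × 2000 = 1153 t
Balance tally, oxide-wise, on the weights just shown, for the quoted basis mass (summed amounts equal target values net of answer rounding effects):
  Al2O3: 1158·0.003000 + 142.5·0.6527 = 96.48 t (target 96.46 t)
  Li2O: 482.8·0.4029 = 194.5 t (target 194.5 t)
  MgO: 123.7·0.9850 = 121.8 t (target 121.8 t)
  ZnO: 361.1·0.9980 = 360.4 t (target 360.4 t)
  CaO: 132.7·0.5592 = 74.21 t (target 74.20 t)
  SiO2: 1158·0.9950 = 1152 t (target 1153 t)
Consistency of the glass mass: the batch minus its LOI: 2000 t (the targets, summed, come to 2000 t; stated basis 2000 t — gaps are rounding artifacts).
Summing the batch: Σ batch = 2401 t; Σ batch·LOI gives LOI loss = 401.2 t; yield, glass over the total, = 83.29%.

Revised batch per 2000 t glass melt:
  zinc oxide: 361.1 t
  silica sand: 1158 t
  aragonite sand: 132.7 t
  magnesia: 123.7 t
  gibbsite: 142.5 t
  lithium carbonate: 482.8 t
Total batch = 2401 t; LOI loss = 401.2 t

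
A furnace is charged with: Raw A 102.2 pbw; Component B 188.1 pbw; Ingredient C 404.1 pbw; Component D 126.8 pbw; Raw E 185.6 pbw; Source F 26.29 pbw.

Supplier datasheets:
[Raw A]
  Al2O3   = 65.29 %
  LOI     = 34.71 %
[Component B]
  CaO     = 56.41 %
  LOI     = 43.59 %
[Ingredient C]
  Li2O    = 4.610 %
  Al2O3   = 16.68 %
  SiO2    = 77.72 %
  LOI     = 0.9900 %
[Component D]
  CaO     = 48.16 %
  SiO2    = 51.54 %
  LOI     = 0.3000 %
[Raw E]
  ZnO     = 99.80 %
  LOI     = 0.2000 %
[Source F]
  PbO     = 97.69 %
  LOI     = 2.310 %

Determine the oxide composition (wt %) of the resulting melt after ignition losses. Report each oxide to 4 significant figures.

Glass mass = 910.3 pbw (batch 1033 − LOI 122.8).
Composition: CaO 18.37%, PbO 2.821%, Li2O 2.047%, Al2O3 14.74%, SiO2 41.68%, ZnO 20.35%

All arithmetic maintains full float precision all the way through — in-progress results are printed (rounded to 4 significant figures) at each printed step; a single rounding completes every reported number; all derived quantities, including the totals, the six compositions, yield, glass mass, ignition loss, are carried using the weight values on 910.3 pbw of glass at full float precision exactly as printed in either problem or answer.
What the batch supplies per oxide:
  CaO: 188.1·0.5641 + 126.8·0.4816 = 167.2 pbw
  PbO: 26.29·0.9769 = 25.68 pbw
  Li2O: 404.1·0.04610 = 18.63 pbw
  Al2O3: 102.2·0.6529 + 404.1·0.1668 = 134.1 pbw
  SiO2: 404.1·0.7772 + 126.8·0.5154 = 379.4 pbw
  ZnO: 185.6·0.9980 = 185.2 pbw
LOI: 102.2·0.3471 + 188.1·0.4359 + 404.1·0.009900 + 126.8·0.003000 + 185.6·0.002000 + 26.29·0.02310 = 122.8 pbw
Glass mass = batch − LOI = 1033 − 122.8 = 910.3 pbw (consistent with Σ oxide mass)
each wt % is 100 × oxide ÷ glass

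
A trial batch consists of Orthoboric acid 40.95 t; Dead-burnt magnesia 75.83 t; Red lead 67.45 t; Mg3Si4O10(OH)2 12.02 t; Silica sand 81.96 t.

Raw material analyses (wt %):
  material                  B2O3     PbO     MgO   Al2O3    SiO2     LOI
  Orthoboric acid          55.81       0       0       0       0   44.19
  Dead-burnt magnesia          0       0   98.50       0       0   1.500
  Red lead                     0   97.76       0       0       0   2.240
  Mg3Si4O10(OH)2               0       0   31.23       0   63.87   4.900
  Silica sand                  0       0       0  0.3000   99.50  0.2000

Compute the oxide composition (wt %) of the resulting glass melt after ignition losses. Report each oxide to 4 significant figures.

Working values appear, with 4-significant-figure rounding, in the working; exact precision is held in every operation; a single rounding produces every reported value. All derived quantities (the five compositions, glass mass, ignition loss, yield, totals) are re-derived in full precision from the weighed amounts at 256.7 t of glass as given in the question or the answer.
Mass of each oxide from the mix:
  B2O3: 40.95·0.5581 = 22.85 t
  PbO: 67.45·0.9776 = 65.94 t
  MgO: 75.83·0.9850 + 12.02·0.3123 = 78.45 t
  Al2O3: 81.96·0.003000 = 0.2459 t
  SiO2: 12.02·0.6387 + 81.96·0.9950 = 89.23 t
LOI: 40.95·0.4419 + 75.83·0.01500 + 67.45·0.02240 + 12.02·0.04900 + 81.96·0.002000 = 21.50 t
Glass = total batch minus LOI = 278.2 − 21.50 = 256.7 t (= the summed oxide contributions)
oxide / glass × 100 gives the wt %

Glass mass = 256.7 t (batch 278.2 − LOI 21.50).
Composition: B2O3 8.903%, PbO 25.69%, MgO 30.56%, Al2O3 0.09578%, SiO2 34.76%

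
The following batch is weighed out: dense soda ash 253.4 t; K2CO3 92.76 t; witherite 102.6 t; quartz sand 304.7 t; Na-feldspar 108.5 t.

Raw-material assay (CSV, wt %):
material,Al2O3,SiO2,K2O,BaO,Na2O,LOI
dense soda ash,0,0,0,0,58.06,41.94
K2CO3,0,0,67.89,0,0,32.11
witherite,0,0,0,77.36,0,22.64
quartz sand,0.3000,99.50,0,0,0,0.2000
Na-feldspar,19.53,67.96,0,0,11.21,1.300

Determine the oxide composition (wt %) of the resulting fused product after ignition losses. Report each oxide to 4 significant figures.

Intermediates are shown, rounded to 4 significant digits, as written. The whole derivation maintains full float precision through every step. Exactly one rounding lands on every reported result — derived quantities (the totals, net glass mass, the five compositions, yield, LOI) are computed in exact precision from the weighed amounts on 700.7 t of glass as they appear in either problem or answer.
What the batch supplies per oxide:
  Al2O3: 304.7·0.003000 + 108.5·0.1953 = 22.10 t
  SiO2: 304.7·0.9950 + 108.5·0.6796 = 376.9 t
  K2O: 92.76·0.6789 = 62.97 t
  BaO: 102.6·0.7736 = 79.37 t
  Na2O: 253.4·0.5806 + 108.5·0.1121 = 159.3 t
LOI: 253.4·0.4194 + 92.76·0.3211 + 102.6·0.2264 + 304.7·0.002000 + 108.5·0.01300 = 161.3 t
batch − LOI leaves glass = 862.0 − 161.3 = 700.7 t (matching Σ of the oxides)
wt %: oxide over glass, times 100

Glass mass = 700.7 t (batch 862.0 − LOI 161.3).
Composition: Al2O3 3.155%, SiO2 53.79%, K2O 8.988%, BaO 11.33%, Na2O 22.73%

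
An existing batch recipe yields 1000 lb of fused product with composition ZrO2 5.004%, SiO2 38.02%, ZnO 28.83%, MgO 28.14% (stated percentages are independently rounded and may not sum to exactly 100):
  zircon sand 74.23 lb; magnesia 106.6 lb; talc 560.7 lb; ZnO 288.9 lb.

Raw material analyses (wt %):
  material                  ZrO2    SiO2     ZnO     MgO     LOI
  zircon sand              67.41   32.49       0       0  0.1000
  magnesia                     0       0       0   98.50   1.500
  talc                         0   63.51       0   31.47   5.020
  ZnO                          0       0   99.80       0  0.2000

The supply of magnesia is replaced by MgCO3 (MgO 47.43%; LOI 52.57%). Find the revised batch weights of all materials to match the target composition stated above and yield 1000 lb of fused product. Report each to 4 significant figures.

Mid-chain values are printed rounded to four significant digits between the steps — the working math maintains exact precision from first step to last. A single rounding produces each reported number; derived quantities are recomputed in full float precision (ignition loss, yield, net glass mass, the totals, four oxide percentages) from the batch weights for 1000 lb of glass as given in the problem or answer text.
Per-oxide target masses for 1000 lb fused product:
  ZrO2: 5.004% × 1000 = 50.04 lb
  SiO2: 38.02% × 1000 = 380.2 lb
  ZnO: 28.83% × 1000 = 288.3 lb
  MgO: 28.14% × 1000 = 281.4 lb
A balance pass over the oxides, from the weights as reported, versus the basis set out (oxide sums agree with the targets within answer rounding):
  ZrO2: 74.23·0.6741 = 50.04 lb (target 50.04 lb)
  SiO2: 74.23·0.3249 + 560.7·0.6351 = 380.2 lb (target 380.2 lb)
  ZnO: 288.9·0.9980 = 288.3 lb (target 288.3 lb)
  MgO: 221.3·0.4743 + 560.7·0.3147 = 281.4 lb (target 281.4 lb)
Glass-mass closure: Σ batch − LOI loss = 1000 lb (oxide target masses add up to 999.9 lb; the stated basis being 1000 lb — a pure rounding effect).
Batch grand total — Σ batch = 1145 lb; ignition loss, Σ(batch × LOI) = 145.1 lb; the yield ratio, glass ÷ batch: 87.33%.

Revised batch per 1000 lb fused product:
  zircon sand: 74.23 lb
  MgCO3: 221.3 lb
  talc: 560.7 lb
  ZnO: 288.9 lb
Total batch = 1145 lb; LOI loss = 145.1 lb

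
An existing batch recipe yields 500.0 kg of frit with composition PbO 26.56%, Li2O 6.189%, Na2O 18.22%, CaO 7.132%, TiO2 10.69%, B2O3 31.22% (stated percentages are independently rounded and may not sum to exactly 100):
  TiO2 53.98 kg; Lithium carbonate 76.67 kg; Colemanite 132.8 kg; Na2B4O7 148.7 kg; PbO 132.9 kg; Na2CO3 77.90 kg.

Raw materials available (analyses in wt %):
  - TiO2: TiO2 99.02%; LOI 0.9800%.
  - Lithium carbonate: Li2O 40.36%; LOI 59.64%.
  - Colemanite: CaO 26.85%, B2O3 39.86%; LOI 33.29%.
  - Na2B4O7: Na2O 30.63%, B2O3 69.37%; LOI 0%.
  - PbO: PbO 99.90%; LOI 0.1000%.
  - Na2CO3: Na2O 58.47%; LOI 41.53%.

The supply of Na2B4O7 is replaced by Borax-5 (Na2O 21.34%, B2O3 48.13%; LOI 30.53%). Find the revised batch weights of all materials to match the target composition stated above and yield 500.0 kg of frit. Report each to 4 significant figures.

The working math holds exact precision through every step; values along the way are shown, with 4-significant-digit rounding, when written out; each reported figure sees exactly one rounding — all derived quantities are recomputed from the weighed amounts for 500.0 kg of glass at exact precision (six oxide percentages, glass mass, yield, LOI, totals) as they appear in either problem or answer.
Per-oxide target masses for 500.0 kg frit:
  PbO: 26.56% × 500.0 = 132.8 kg
  Li2O: 6.189% × 500.0 = 30.94 kg
  Na2O: 18.22% × 500.0 = 91.10 kg
  CaO: 7.132% × 500.0 = 35.66 kg
  TiO2: 10.69% × 500.0 = 53.45 kg
  B2O3: 31.22% × 500.0 = 156.1 kg
Checking each oxide sum given the weights on record, on the stated basis (target by target, the sums agree up to rounding of the answer):
  PbO: 132.9·0.9990 = 132.8 kg (target 132.8 kg)
  Li2O: 76.67·0.4036 = 30.94 kg (target 30.94 kg)
  Na2O: 214.3·0.2134 + 77.58·0.5847 = 91.09 kg (target 91.10 kg)
  CaO: 132.8·0.2685 = 35.66 kg (target 35.66 kg)
  TiO2: 53.98·0.9902 = 53.45 kg (target 53.45 kg)
  B2O3: 132.8·0.3986 + 214.3·0.4813 = 156.1 kg (target 156.1 kg)
Glass mass check: whole batch net of LOI = 500.0 kg (oxide target masses add up to 500.1 kg; basis as stated: 500.0 kg — deltas are rounding alone).
Whole-batch sum: Σ batch = 688.2 kg; LOI loss = Σ batch·LOI = 188.2 kg; yield = glass ÷ total batch = 72.65%.

Revised batch per 500.0 kg frit:
  TiO2: 53.98 kg
  Lithium carbonate: 76.67 kg
  Colemanite: 132.8 kg
  Borax-5: 214.3 kg
  PbO: 132.9 kg
  Na2CO3: 77.58 kg
Total batch = 688.2 kg; LOI loss = 188.2 kg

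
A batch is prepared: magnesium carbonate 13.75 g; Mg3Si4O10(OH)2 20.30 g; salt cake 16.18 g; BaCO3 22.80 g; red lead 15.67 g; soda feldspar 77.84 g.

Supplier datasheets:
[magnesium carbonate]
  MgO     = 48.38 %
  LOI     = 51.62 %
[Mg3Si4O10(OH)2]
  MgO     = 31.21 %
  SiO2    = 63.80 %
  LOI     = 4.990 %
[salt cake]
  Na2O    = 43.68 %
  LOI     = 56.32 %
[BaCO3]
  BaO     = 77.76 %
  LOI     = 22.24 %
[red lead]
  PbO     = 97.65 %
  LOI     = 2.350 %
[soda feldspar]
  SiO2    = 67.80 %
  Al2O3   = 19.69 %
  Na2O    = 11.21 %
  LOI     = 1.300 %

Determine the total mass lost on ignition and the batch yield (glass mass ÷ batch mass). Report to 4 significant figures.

Mid-chain values are shown rounded to four significant figures between the steps; all arithmetic carries full precision through every step; a single rounding produces every reported value; derived quantities, which include the yield, net glass mass, the six compositions, LOI, totals, are recomputed in full float precision, precisely as stated by problem or answer, from the weighed amounts per 142.9 g of glass.
Material-by-material LOI:
  magnesium carbonate: 13.75 × 0.5162 = 7.098 g
  Mg3Si4O10(OH)2: 20.30 × 0.04990 = 1.013 g
  salt cake: 16.18 × 0.5632 = 9.113 g
  BaCO3: 22.80 × 0.2224 = 5.071 g
  red lead: 15.67 × 0.02350 = 0.3682 g
  soda feldspar: 77.84 × 0.01300 = 1.012 g
Total LOI = 23.67 g
Glass = batch − LOI = 166.5 − 23.67 = 142.9 g

LOI loss = 23.67 g; glass = 142.9 g; yield = 85.78%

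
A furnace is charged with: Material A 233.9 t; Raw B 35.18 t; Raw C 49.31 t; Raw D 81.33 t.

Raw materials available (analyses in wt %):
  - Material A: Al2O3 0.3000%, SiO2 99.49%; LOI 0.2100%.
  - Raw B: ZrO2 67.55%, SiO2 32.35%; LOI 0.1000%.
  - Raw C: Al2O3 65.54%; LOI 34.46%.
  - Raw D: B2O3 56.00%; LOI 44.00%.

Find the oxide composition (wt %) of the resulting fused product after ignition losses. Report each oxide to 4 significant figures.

In-progress results are printed (rounded to 4 significant figures) alongside each step — full precision is maintained through every step — every reported figure is rounded only once. Derived quantities, which include the four compositions, yield, LOI, the totals, glass mass, are carried at full float precision, exactly as shown in problem or answer, from the batch weights per 346.4 t of glass.
Per-oxide mass from batch:
  ZrO2: 35.18·0.6755 = 23.76 t
  Al2O3: 233.9·0.003000 + 49.31·0.6554 = 33.02 t
  B2O3: 81.33·0.5600 = 45.54 t
  SiO2: 233.9·0.9949 + 35.18·0.3235 = 244.1 t
LOI: 233.9·0.002100 + 35.18·0.001000 + 49.31·0.3446 + 81.33·0.4400 = 53.30 t
Glass mass = batch − LOI = 399.7 − 53.30 = 346.4 t (= the summed oxide contributions)
percent share: oxide ÷ glass, ×100

Glass mass = 346.4 t (batch 399.7 − LOI 53.30).
Composition: ZrO2 6.860%, Al2O3 9.532%, B2O3 13.15%, SiO2 70.46%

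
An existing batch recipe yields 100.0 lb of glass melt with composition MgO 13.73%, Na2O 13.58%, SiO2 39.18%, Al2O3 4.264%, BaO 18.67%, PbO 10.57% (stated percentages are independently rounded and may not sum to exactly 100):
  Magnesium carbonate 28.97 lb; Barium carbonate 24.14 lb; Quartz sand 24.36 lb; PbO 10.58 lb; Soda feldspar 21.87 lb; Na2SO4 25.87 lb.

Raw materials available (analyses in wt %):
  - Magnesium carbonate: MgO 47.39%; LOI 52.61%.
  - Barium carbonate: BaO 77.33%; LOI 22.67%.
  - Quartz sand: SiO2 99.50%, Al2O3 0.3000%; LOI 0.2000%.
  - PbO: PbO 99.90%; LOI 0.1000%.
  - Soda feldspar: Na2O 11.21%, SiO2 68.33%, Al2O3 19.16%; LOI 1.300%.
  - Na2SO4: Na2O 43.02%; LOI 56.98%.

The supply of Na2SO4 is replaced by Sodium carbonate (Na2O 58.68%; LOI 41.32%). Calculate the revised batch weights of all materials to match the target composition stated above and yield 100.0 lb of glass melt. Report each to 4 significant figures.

Revised batch per 100.0 lb glass melt:
  Magnesium carbonate: 28.97 lb
  Barium carbonate: 24.14 lb
  Quartz sand: 24.36 lb
  PbO: 10.58 lb
  Soda feldspar: 21.87 lb
  Sodium carbonate: 18.96 lb
Total batch = 128.9 lb; LOI loss = 28.89 lb

The intermediate values are shown rounded to four significant digits in the working — all arithmetic maintains full float precision at all times — every reported figure takes a single rounding. Derived quantities are recomputed using the weight values for 100.0 lb of glass at full float precision (the totals, the yield, net glass mass, ignition loss, six oxide percentages) exactly as shown in the question or the answer.
Oxide-by-oxide targets in 100.0 lb glass melt:
  MgO: 13.73% × 100.0 = 13.73 lb
  Na2O: 13.58% × 100.0 = 13.58 lb
  SiO2: 39.18% × 100.0 = 39.18 lb
  Al2O3: 4.264% × 100.0 = 4.264 lb
  BaO: 18.67% × 100.0 = 18.67 lb
  PbO: 10.57% × 100.0 = 10.57 lb
Oxide-by-oxide audit on the weights just shown, against the basis in use (oxide sums agree with the targets inside rounding margins):
  MgO: 28.97·0.4739 = 13.73 lb (target 13.73 lb)
  Na2O: 21.87·0.1121 + 18.96·0.5868 = 13.58 lb (target 13.58 lb)
  SiO2: 24.36·0.9950 + 21.87·0.6833 = 39.18 lb (target 39.18 lb)
  Al2O3: 24.36·0.003000 + 21.87·0.1916 = 4.263 lb (target 4.264 lb)
  BaO: 24.14·0.7733 = 18.67 lb (target 18.67 lb)
  PbO: 10.58·0.9990 = 10.57 lb (target 10.57 lb)
Consistency of the glass mass: total batch − LOI = 99.99 lb (per-oxide target masses sum to 99.99 lb; versus the stated basis of 100.0 lb — deltas are rounding alone).
Summing the batch: Σ batch = 128.9 lb; Σ batch·LOI gives LOI loss = 28.89 lb; yield, glass over the total, = 77.58%.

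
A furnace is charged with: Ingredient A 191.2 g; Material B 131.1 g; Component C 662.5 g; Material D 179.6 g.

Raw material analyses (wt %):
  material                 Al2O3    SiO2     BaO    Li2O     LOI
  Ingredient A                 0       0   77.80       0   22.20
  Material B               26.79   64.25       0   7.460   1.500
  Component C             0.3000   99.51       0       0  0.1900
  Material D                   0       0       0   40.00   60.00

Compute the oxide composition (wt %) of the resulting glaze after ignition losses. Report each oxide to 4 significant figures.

Glass mass = 1011 g (batch 1164 − LOI 153.4).
Composition: Al2O3 3.671%, SiO2 73.54%, BaO 14.71%, Li2O 8.073%

The working math keeps full precision all the way through — intermediates appear rounded off to 4 significant digits within the worked lines; exactly one rounding goes into every reported result. The derived quantities, including four oxide percentages, the totals, glass mass, yield, ignition loss, are carried starting from the weights at 1011 g of glass in exact precision exactly as printed in the problem or answer text.
What the batch supplies per oxide:
  Al2O3: 131.1·0.2679 + 662.5·0.003000 = 37.11 g
  SiO2: 131.1·0.6425 + 662.5·0.9951 = 743.5 g
  BaO: 191.2·0.7780 = 148.8 g
  Li2O: 131.1·0.07460 + 179.6·0.4000 = 81.62 g
LOI: 191.2·0.2220 + 131.1·0.01500 + 662.5·0.001900 + 179.6·0.6000 = 153.4 g
Resulting glass, batch − LOI: 1164 − 153.4 = 1011 g (= the summed oxide contributions)
oxide / glass × 100 gives the wt %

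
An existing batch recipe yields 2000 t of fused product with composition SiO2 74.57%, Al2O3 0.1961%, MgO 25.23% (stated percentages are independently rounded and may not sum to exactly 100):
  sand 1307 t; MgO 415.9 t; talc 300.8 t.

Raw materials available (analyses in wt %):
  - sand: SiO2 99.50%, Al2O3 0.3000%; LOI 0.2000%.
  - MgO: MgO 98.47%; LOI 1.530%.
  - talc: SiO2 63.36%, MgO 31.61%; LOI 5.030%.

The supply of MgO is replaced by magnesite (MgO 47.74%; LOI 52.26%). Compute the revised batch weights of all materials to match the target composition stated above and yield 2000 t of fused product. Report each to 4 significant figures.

The whole derivation keeps full float precision all the way through — intermediates are shown (rounded to four significant figures) in the printout — each reported value is rounded once only — the derived quantities (the totals, glass mass, the three compositions, LOI, the yield) are rebuilt using the weight values at 2000 t of glass in full float precision, as written in question or answer.
Target oxide masses per 2000 t fused product:
  SiO2: 74.57% × 2000 = 1491 t
  Al2O3: 0.1961% × 2000 = 3.922 t
  MgO: 25.23% × 2000 = 504.6 t
Per-oxide balance check per the reported batch figures, at the basis given (summed amounts equal target values inside rounding margins):
  SiO2: 1307·0.9950 + 300.8·0.6336 = 1491 t (target 1491 t)
  Al2O3: 1307·0.003000 = 3.921 t (target 3.922 t)
  MgO: 857.8·0.4774 + 300.8·0.3161 = 504.6 t (target 504.6 t)
Mass balance on the glass: net batch after ignition = 2000 t (oxide target masses add up to 2000 t; the stated basis being 2000 t — deltas are rounding alone).
Summing the batch: Σ batch = 2466 t; LOI loss = Σ batch·LOI = 466.0 t; yield = glass ÷ total batch = 81.10%.

Revised batch per 2000 t fused product:
  sand: 1307 t
  magnesite: 857.8 t
  talc: 300.8 t
Total batch = 2466 t; LOI loss = 466.0 t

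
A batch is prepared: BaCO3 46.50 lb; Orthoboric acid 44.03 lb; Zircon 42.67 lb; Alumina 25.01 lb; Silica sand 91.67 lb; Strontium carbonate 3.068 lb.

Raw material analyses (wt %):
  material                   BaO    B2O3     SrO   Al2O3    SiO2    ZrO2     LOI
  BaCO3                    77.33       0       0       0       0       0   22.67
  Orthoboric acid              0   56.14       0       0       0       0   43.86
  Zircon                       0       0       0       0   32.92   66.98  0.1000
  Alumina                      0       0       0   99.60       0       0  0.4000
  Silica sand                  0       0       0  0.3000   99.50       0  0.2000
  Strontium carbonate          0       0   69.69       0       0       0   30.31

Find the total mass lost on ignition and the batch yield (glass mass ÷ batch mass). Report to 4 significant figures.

LOI loss = 31.11 lb; glass = 221.8 lb; yield = 87.70%

All arithmetic holds exact precision through the solve. Values along the way are printed, rounded to 4 significant digits, in the working — each reported figure includes exactly one rounding; derived quantities are computed from the weighed amounts for 221.8 lb of glass at full float precision (net glass mass, yield, the totals, LOI, the six compositions) as given in problem or answer.
LOI of each material in turn:
  BaCO3: 46.50 × 0.2267 = 10.54 lb
  Orthoboric acid: 44.03 × 0.4386 = 19.31 lb
  Zircon: 42.67 × 0.001000 = 0.04267 lb
  Alumina: 25.01 × 0.004000 = 0.1000 lb
  Silica sand: 91.67 × 0.002000 = 0.1833 lb
  Strontium carbonate: 3.068 × 0.3031 = 0.9299 lb
Total LOI = 31.11 lb
Glass = batch − LOI = 252.9 − 31.11 = 221.8 lb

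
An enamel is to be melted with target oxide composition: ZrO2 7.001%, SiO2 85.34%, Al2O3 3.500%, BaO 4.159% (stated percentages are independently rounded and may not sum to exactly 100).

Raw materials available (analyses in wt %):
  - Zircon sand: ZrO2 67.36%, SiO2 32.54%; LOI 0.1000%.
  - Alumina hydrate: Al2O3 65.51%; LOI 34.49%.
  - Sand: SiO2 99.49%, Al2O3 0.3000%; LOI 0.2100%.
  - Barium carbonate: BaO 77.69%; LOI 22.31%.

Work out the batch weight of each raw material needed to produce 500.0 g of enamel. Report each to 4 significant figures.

In-progress results are printed rounded to four significant digits as written — all internal work holds full precision end to end — exactly one rounding lands on each reported value — all derived quantities, which include four oxide percentages, LOI, the yield, totals, glass mass, are recomputed at full precision, as they appear in problem or answer, starting from the weights on 500.0 g of glass.
Target oxide masses per 500.0 g enamel:
  ZrO2: 7.001% × 500.0 = 35.01 g
  SiO2: 85.34% × 500.0 = 426.7 g
  Al2O3: 3.500% × 500.0 = 17.50 g
  BaO: 4.159% × 500.0 = 20.80 g
Verifying the oxide balance with the batch weights as given, for the quoted basis mass (every target is met by its sum inside rounding margins):
  ZrO2: 51.97·0.6736 = 35.01 g (target 35.01 g)
  SiO2: 51.97·0.3254 + 411.9·0.9949 = 426.7 g (target 426.7 g)
  Al2O3: 24.83·0.6551 + 411.9·0.003000 = 17.50 g (target 17.50 g)
  BaO: 26.77·0.7769 = 20.80 g (target 20.80 g)
Glass mass check: total batch − LOI = 500.0 g (per-oxide target masses sum to 500.0 g; versus the stated basis of 500.0 g — any gap is answer rounding).
Batch total: Σ batch = 515.5 g; Σ batch·LOI gives LOI loss = 15.45 g; yield = glass ÷ total batch = 97.00%.

Batch per 500.0 g enamel:
  Zircon sand: 51.97 g
  Alumina hydrate: 24.83 g
  Sand: 411.9 g
  Barium carbonate: 26.77 g
Total batch = 515.5 g; LOI loss = 15.45 g; yield = 97.00%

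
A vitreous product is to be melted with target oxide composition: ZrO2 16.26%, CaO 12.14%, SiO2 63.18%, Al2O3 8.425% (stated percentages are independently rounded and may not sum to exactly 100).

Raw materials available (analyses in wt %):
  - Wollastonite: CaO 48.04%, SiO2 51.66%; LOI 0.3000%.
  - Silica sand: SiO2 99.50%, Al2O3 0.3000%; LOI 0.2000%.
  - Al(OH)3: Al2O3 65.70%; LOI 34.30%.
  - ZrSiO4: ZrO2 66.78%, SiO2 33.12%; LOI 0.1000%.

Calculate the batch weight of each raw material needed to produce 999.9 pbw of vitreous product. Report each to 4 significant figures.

Batch per 999.9 pbw vitreous product:
  Wollastonite: 252.7 pbw
  Silica sand: 422.7 pbw
  Al(OH)3: 126.3 pbw
  ZrSiO4: 243.5 pbw
Total batch = 1045 pbw; LOI loss = 45.17 pbw; yield = 95.68%

All arithmetic carries full precision all the way through; intermediates appear rounded to 4 significant figures between the steps; each reported number is rounded only once — derived quantities (the four compositions, the totals, glass mass, LOI, the yield) are computed at full float precision using the weight values on 999.9 pbw of glass, as given in the problem or the answer.
Oxide mass targets, per 999.9 pbw vitreous product:
  ZrO2: 16.26% × 999.9 = 162.6 pbw
  CaO: 12.14% × 999.9 = 121.4 pbw
  SiO2: 63.18% × 999.9 = 631.7 pbw
  Al2O3: 8.425% × 999.9 = 84.24 pbw
Balance tally, oxide-wise, working from each reported weight, per the basis as stated (every target is met by its sum inside rounding margins):
  ZrO2: 243.5·0.6678 = 162.6 pbw (target 162.6 pbw)
  CaO: 252.7·0.4804 = 121.4 pbw (target 121.4 pbw)
  SiO2: 252.7·0.5166 + 422.7·0.9950 + 243.5·0.3312 = 631.8 pbw (target 631.7 pbw)
  Al2O3: 422.7·0.003000 + 126.3·0.6570 = 84.25 pbw (target 84.24 pbw)
Mass balance on the glass: net batch after ignition = 1000 pbw (targets for the oxides total 999.9 pbw; against the stated basis, 999.9 pbw — a pure rounding effect).
Batch total: Σ batch = 1045 pbw; ignition loss, Σ(batch × LOI) = 45.17 pbw; yield, glass over the total, = 95.68%.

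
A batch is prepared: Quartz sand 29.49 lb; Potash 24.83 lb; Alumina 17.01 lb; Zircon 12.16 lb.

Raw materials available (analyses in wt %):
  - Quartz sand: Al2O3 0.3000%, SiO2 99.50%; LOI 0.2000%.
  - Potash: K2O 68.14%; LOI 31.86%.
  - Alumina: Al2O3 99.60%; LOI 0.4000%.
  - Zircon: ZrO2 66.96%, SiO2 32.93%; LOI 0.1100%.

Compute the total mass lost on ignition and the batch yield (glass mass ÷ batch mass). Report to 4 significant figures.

LOI loss = 8.051 lb; glass = 75.44 lb; yield = 90.36%

The intermediate values appear (rounded to 4 significant figures) on the page. Each numeric step holds exact precision from first step to last — every reported figure takes just one rounding — the derived quantities (LOI, the four compositions, the totals, net glass mass, yield) are carried at full float precision from the weighed amounts for 75.44 lb of glass as written in problem or answer.
Each material's LOI contribution:
  Quartz sand: 29.49 × 0.002000 = 0.05898 lb
  Potash: 24.83 × 0.3186 = 7.911 lb
  Alumina: 17.01 × 0.004000 = 0.06804 lb
  Zircon: 12.16 × 0.001100 = 0.01338 lb
Total LOI = 8.051 lb
Glass = batch − LOI = 83.49 − 8.051 = 75.44 lb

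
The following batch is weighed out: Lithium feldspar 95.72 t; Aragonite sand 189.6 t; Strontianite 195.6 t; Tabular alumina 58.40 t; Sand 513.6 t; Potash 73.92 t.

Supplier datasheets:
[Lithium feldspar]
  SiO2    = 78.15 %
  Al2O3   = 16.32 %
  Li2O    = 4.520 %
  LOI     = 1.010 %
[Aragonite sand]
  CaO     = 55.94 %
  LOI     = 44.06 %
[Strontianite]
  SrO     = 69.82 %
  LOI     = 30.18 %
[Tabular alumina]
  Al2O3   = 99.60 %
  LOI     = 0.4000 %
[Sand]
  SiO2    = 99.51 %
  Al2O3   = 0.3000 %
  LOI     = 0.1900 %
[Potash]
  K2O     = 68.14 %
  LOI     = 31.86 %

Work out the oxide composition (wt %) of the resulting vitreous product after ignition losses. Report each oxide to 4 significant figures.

Glass mass = 958.5 t (batch 1127 − LOI 168.3).
Composition: SiO2 61.12%, Al2O3 7.859%, Li2O 0.4514%, K2O 5.255%, SrO 14.25%, CaO 11.06%

All internal work keeps exact precision through the solve; values along the way are displayed (rounded to 4 significant figures) when written out; every reported result receives exactly one rounding — all derived quantities, including six oxide percentages, the totals, ignition loss, net glass mass, the yield, are re-derived from the weighed amounts at 958.5 t of glass at full float precision as written in the problem or the answer.
Delivered oxide masses:
  SiO2: 95.72·0.7815 + 513.6·0.9951 = 585.9 t
  Al2O3: 95.72·0.1632 + 58.40·0.9960 + 513.6·0.003000 = 75.33 t
  Li2O: 95.72·0.04520 = 4.327 t
  K2O: 73.92·0.6814 = 50.37 t
  SrO: 195.6·0.6982 = 136.6 t
  CaO: 189.6·0.5594 = 106.1 t
LOI: 95.72·0.01010 + 189.6·0.4406 + 195.6·0.3018 + 58.40·0.004000 + 513.6·0.001900 + 73.92·0.3186 = 168.3 t
Resulting glass, batch − LOI: 1127 − 168.3 = 958.5 t (= Σ oxide masses)
each wt % is 100 × oxide ÷ glass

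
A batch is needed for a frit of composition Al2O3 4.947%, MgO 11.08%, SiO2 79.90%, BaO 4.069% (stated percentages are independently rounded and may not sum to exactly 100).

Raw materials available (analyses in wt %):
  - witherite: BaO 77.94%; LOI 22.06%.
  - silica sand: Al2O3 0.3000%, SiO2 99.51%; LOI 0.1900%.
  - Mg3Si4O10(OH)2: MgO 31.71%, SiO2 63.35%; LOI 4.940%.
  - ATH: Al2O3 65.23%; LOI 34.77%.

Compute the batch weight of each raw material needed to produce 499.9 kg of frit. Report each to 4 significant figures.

Batch per 499.9 kg frit:
  witherite: 26.10 kg
  silica sand: 290.2 kg
  Mg3Si4O10(OH)2: 174.7 kg
  ATH: 36.58 kg
Total batch = 527.6 kg; LOI loss = 27.66 kg; yield = 94.76%

Every computation keeps exact precision in all steps — mid-chain values are shown, rounded to four significant digits, within the worked lines; each reported result receives exactly one rounding; the derived quantities, which include yield, four oxide percentages, totals, glass mass, ignition loss, are computed in exact precision, as written in question or answer, from the weighed amounts at 499.9 kg of glass.
Oxide mass targets, per 499.9 kg frit:
  Al2O3: 4.947% × 499.9 = 24.73 kg
  MgO: 11.08% × 499.9 = 55.39 kg
  SiO2: 79.90% × 499.9 = 399.4 kg
  BaO: 4.069% × 499.9 = 20.34 kg
Oxide-by-oxide audit with the batch weights as given, against the basis in use (delivered sums recover each target up to rounding of the answer):
  Al2O3: 290.2·0.003000 + 36.58·0.6523 = 24.73 kg (target 24.73 kg)
  MgO: 174.7·0.3171 = 55.40 kg (target 55.39 kg)
  SiO2: 290.2·0.9951 + 174.7·0.6335 = 399.5 kg (target 399.4 kg)
  BaO: 26.10·0.7794 = 20.34 kg (target 20.34 kg)
Glass mass check: total batch − LOI = 499.9 kg (targets for the oxides total 499.9 kg; versus the stated basis of 499.9 kg — a pure rounding effect).
Adding the batch up: Σ batch = 527.6 kg; loss to ignition Σ batch·LOI = 27.66 kg; glass ÷ batch gives a yield of 94.76%.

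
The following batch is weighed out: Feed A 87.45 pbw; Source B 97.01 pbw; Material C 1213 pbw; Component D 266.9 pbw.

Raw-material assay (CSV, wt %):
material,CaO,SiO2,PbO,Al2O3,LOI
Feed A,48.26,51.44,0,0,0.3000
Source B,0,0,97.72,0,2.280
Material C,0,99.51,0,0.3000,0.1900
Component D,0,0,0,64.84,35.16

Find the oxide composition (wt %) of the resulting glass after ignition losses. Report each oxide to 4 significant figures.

Glass mass = 1566 pbw (batch 1664 − LOI 98.62).
Composition: CaO 2.695%, SiO2 79.96%, PbO 6.055%, Al2O3 11.29%

All arithmetic carries exact precision at all times; the intermediate values are shown, with 4-significant-digit rounding, on the page; each reported result takes exactly one rounding — all derived quantities, including glass mass, the totals, four oxide percentages, ignition loss, yield, are re-derived from the batch weights per 1566 pbw of glass at full float precision, as written in the problem or answer text.
What the batch supplies per oxide:
  CaO: 87.45·0.4826 = 42.20 pbw
  SiO2: 87.45·0.5144 + 1213·0.9951 = 1252 pbw
  PbO: 97.01·0.9772 = 94.80 pbw
  Al2O3: 1213·0.003000 + 266.9·0.6484 = 176.7 pbw
LOI: 87.45·0.003000 + 97.01·0.02280 + 1213·0.001900 + 266.9·0.3516 = 98.62 pbw
Resulting glass, batch − LOI: 1664 − 98.62 = 1566 pbw (equal to the oxide-mass sum)
wt %: oxide over glass, times 100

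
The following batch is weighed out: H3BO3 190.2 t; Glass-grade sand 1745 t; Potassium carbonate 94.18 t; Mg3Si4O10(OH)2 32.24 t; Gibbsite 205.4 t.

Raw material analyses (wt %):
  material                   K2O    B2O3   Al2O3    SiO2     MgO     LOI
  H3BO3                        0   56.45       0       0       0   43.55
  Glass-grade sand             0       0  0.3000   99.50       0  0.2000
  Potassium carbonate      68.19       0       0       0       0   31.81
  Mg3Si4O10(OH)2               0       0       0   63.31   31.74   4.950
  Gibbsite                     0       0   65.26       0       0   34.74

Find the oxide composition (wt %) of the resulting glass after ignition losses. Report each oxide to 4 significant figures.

Values along the way are shown with 4-significant-digit rounding across the worked steps. All internal work maintains full precision through the solve — a single rounding finalizes each reported value — all derived quantities, which include the five compositions, ignition loss, glass mass, yield, the totals, are rebuilt at exact precision, as set out in question or answer, from the batch weights per 2078 t of glass.
Delivered oxide masses:
  K2O: 94.18·0.6819 = 64.22 t
  B2O3: 190.2·0.5645 = 107.4 t
  Al2O3: 1745·0.003000 + 205.4·0.6526 = 139.3 t
  SiO2: 1745·0.9950 + 32.24·0.6331 = 1757 t
  MgO: 32.24·0.3174 = 10.23 t
LOI: 190.2·0.4355 + 1745·0.002000 + 94.18·0.3181 + 32.24·0.04950 + 205.4·0.3474 = 189.2 t
Net of LOI, the glass mass = 2267 − 189.2 = 2078 t (equal to the oxide-mass sum)
each wt % is 100 × oxide ÷ glass

Glass mass = 2078 t (batch 2267 − LOI 189.2).
Composition: K2O 3.091%, B2O3 5.167%, Al2O3 6.703%, SiO2 84.55%, MgO 0.4925%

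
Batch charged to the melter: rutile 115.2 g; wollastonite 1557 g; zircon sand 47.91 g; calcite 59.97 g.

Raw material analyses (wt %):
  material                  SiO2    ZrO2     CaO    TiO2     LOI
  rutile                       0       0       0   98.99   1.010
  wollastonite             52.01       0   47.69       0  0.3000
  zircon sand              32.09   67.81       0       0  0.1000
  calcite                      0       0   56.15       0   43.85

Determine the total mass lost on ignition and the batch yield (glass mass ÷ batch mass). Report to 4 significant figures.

Exact precision is held through every step; in-progress results are printed rounded off to 4 significant digits at each printed step — each reported figure undergoes a single rounding; derived quantities, including ignition loss, glass mass, the yield, the four compositions, totals, are re-derived from the weighed amounts at 1748 g of glass at full float precision, as set out in the problem or the answer.
Material-by-material LOI:
  rutile: 115.2 × 0.01010 = 1.164 g
  wollastonite: 1557 × 0.003000 = 4.671 g
  zircon sand: 47.91 × 0.001000 = 0.04791 g
  calcite: 59.97 × 0.4385 = 26.30 g
Total LOI = 32.18 g
Glass = batch − LOI = 1780 − 32.18 = 1748 g

LOI loss = 32.18 g; glass = 1748 g; yield = 98.19%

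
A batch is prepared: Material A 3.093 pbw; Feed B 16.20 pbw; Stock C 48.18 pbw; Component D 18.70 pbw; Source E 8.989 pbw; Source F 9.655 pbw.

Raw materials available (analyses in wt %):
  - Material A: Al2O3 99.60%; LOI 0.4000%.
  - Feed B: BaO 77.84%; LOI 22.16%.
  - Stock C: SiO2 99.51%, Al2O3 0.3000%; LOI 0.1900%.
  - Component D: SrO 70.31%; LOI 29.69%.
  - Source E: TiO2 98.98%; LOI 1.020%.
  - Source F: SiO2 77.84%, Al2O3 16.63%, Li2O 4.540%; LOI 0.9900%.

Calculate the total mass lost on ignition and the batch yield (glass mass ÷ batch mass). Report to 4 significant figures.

LOI loss = 9.433 pbw; glass = 95.38 pbw; yield = 91.00%

Mid-chain values are shown rounded off to 4 significant figures alongside each step; full precision is kept through the solve. A single rounding yields every reported figure — the derived quantities are carried in full precision (net glass mass, ignition loss, six oxide percentages, yield, totals) using the weight values on 95.38 pbw of glass, as given in either problem or answer.
Material-by-material LOI:
  Material A: 3.093 × 0.004000 = 0.01237 pbw
  Feed B: 16.20 × 0.2216 = 3.590 pbw
  Stock C: 48.18 × 0.001900 = 0.09154 pbw
  Component D: 18.70 × 0.2969 = 5.552 pbw
  Source E: 8.989 × 0.01020 = 0.09169 pbw
  Source F: 9.655 × 0.009900 = 0.09558 pbw
Total LOI = 9.433 pbw
Glass = batch − LOI = 104.8 − 9.433 = 95.38 pbw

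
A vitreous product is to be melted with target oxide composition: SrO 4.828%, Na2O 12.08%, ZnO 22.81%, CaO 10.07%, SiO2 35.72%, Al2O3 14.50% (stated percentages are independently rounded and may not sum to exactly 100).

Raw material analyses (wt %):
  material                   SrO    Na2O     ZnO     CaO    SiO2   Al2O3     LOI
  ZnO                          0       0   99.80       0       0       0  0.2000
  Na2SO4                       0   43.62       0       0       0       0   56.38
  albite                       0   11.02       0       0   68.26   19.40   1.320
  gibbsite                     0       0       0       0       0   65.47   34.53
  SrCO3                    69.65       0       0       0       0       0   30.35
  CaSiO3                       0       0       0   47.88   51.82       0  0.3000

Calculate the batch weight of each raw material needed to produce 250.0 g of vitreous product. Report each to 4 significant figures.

The working math holds full float precision throughout; the intermediate values are printed, with 4-significant-figure rounding, across the worked steps; every reported number sees exactly one rounding. All derived quantities (ignition loss, the totals, the yield, the six compositions, net glass mass) are re-derived from the weighed amounts at 250.0 g of glass at exact precision, as set out in the problem or the answer.
Per-oxide target masses for 250.0 g vitreous product:
  SrO: 4.828% × 250.0 = 12.07 g
  Na2O: 12.08% × 250.0 = 30.20 g
  ZnO: 22.81% × 250.0 = 57.02 g
  CaO: 10.07% × 250.0 = 25.18 g
  SiO2: 35.72% × 250.0 = 89.30 g
  Al2O3: 14.50% × 250.0 = 36.25 g
Oxide-by-oxide audit applying the batch weights above, per the basis as stated (sum by sum, the targets are met given rounding of the digits):
  SrO: 17.33·0.6965 = 12.07 g (target 12.07 g)
  Na2O: 46.27·0.4362 + 90.91·0.1102 = 30.20 g (target 30.20 g)
  ZnO: 57.14·0.9980 = 57.03 g (target 57.02 g)
  CaO: 52.58·0.4788 = 25.18 g (target 25.18 g)
  SiO2: 90.91·0.6826 + 52.58·0.5182 = 89.30 g (target 89.30 g)
  Al2O3: 90.91·0.1940 + 28.43·0.6547 = 36.25 g (target 36.25 g)
Mass balance on the glass: whole batch net of LOI = 250.0 g (the targets, summed, come to 250.0 g; stated basis 250.0 g — rounding explains the deltas).
Summing the batch: Σ batch = 292.7 g; the LOI term Σ batch·LOI equals 42.64 g; glass ÷ batch gives a yield of 85.43%.

Batch per 250.0 g vitreous product:
  ZnO: 57.14 g
  Na2SO4: 46.27 g
  albite: 90.91 g
  gibbsite: 28.43 g
  SrCO3: 17.33 g
  CaSiO3: 52.58 g
Total batch = 292.7 g; LOI loss = 42.64 g; yield = 85.43%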